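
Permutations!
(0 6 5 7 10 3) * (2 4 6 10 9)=(0 10 3)(2 4 6 5 7 9)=[10, 1, 4, 0, 6, 7, 5, 9, 8, 2, 3]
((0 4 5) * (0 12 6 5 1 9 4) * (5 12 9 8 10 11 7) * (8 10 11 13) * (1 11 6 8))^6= ((1 10 13)(4 11 7 5 9)(6 12 8))^6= (13)(4 11 7 5 9)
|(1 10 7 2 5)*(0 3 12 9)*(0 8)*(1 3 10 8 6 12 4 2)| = |(0 10 7 1 8)(2 5 3 4)(6 12 9)| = 60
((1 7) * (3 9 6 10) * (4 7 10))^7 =(10)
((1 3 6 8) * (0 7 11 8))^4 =(0 1 7 3 11 6 8)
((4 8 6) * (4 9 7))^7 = ((4 8 6 9 7))^7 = (4 6 7 8 9)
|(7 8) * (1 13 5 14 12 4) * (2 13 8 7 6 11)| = |(1 8 6 11 2 13 5 14 12 4)| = 10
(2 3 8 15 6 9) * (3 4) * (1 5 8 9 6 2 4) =(1 5 8 15 2)(3 9 4) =[0, 5, 1, 9, 3, 8, 6, 7, 15, 4, 10, 11, 12, 13, 14, 2]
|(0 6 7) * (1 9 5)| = 3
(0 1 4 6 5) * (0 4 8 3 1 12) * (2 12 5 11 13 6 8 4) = (0 5 2 12)(1 4 8 3)(6 11 13) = [5, 4, 12, 1, 8, 2, 11, 7, 3, 9, 10, 13, 0, 6]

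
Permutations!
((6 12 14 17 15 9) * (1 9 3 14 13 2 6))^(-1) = ((1 9)(2 6 12 13)(3 14 17 15))^(-1) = (1 9)(2 13 12 6)(3 15 17 14)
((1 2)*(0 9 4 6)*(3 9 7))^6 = (9)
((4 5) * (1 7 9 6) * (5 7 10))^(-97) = (1 10 5 4 7 9 6)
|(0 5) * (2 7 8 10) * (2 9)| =10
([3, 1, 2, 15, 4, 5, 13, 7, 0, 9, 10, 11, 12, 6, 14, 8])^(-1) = [8, 1, 2, 0, 4, 5, 13, 7, 15, 9, 10, 11, 12, 6, 14, 3]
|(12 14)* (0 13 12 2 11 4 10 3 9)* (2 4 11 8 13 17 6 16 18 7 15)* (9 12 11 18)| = |(0 17 6 16 9)(2 8 13 11 18 7 15)(3 12 14 4 10)| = 35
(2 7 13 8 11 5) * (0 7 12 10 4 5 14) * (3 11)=(0 7 13 8 3 11 14)(2 12 10 4 5)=[7, 1, 12, 11, 5, 2, 6, 13, 3, 9, 4, 14, 10, 8, 0]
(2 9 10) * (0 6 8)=(0 6 8)(2 9 10)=[6, 1, 9, 3, 4, 5, 8, 7, 0, 10, 2]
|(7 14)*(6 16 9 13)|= 4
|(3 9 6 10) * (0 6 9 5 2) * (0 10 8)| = |(0 6 8)(2 10 3 5)| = 12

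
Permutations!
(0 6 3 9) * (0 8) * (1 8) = (0 6 3 9 1 8) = [6, 8, 2, 9, 4, 5, 3, 7, 0, 1]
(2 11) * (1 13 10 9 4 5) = (1 13 10 9 4 5)(2 11) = [0, 13, 11, 3, 5, 1, 6, 7, 8, 4, 9, 2, 12, 10]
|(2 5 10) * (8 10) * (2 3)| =|(2 5 8 10 3)| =5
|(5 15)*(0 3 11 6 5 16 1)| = |(0 3 11 6 5 15 16 1)| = 8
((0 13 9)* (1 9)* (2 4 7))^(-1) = (0 9 1 13)(2 7 4)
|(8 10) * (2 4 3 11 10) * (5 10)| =|(2 4 3 11 5 10 8)| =7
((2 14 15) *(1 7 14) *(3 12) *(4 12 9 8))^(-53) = (1 14 2 7 15)(3 8 12 9 4)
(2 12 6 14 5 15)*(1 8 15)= (1 8 15 2 12 6 14 5)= [0, 8, 12, 3, 4, 1, 14, 7, 15, 9, 10, 11, 6, 13, 5, 2]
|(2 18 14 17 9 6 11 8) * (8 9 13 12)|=|(2 18 14 17 13 12 8)(6 11 9)|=21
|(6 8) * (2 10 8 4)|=|(2 10 8 6 4)|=5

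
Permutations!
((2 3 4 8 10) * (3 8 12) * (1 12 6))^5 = (12)(2 10 8) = ((1 12 3 4 6)(2 8 10))^5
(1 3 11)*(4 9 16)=[0, 3, 2, 11, 9, 5, 6, 7, 8, 16, 10, 1, 12, 13, 14, 15, 4]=(1 3 11)(4 9 16)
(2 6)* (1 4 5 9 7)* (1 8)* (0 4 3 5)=(0 4)(1 3 5 9 7 8)(2 6)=[4, 3, 6, 5, 0, 9, 2, 8, 1, 7]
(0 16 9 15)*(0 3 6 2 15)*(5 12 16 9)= (0 9)(2 15 3 6)(5 12 16)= [9, 1, 15, 6, 4, 12, 2, 7, 8, 0, 10, 11, 16, 13, 14, 3, 5]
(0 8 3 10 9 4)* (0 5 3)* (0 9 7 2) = (0 8 9 4 5 3 10 7 2) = [8, 1, 0, 10, 5, 3, 6, 2, 9, 4, 7]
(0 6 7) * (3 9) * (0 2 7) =[6, 1, 7, 9, 4, 5, 0, 2, 8, 3] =(0 6)(2 7)(3 9)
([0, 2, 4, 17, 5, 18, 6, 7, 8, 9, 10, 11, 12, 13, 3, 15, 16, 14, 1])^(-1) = (1 18 5 4 2)(3 14 17)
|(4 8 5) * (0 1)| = |(0 1)(4 8 5)| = 6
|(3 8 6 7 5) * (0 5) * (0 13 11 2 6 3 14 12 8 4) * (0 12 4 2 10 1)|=14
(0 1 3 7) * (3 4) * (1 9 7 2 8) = [9, 4, 8, 2, 3, 5, 6, 0, 1, 7] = (0 9 7)(1 4 3 2 8)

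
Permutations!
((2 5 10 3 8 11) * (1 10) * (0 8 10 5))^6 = ((0 8 11 2)(1 5)(3 10))^6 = (0 11)(2 8)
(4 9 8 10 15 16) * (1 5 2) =(1 5 2)(4 9 8 10 15 16) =[0, 5, 1, 3, 9, 2, 6, 7, 10, 8, 15, 11, 12, 13, 14, 16, 4]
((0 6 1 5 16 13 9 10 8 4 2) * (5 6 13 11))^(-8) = ((0 13 9 10 8 4 2)(1 6)(5 16 11))^(-8) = (0 2 4 8 10 9 13)(5 16 11)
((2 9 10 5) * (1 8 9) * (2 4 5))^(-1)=(1 2 10 9 8)(4 5)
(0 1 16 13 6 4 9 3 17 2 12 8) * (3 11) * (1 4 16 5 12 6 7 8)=(0 4 9 11 3 17 2 6 16 13 7 8)(1 5 12)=[4, 5, 6, 17, 9, 12, 16, 8, 0, 11, 10, 3, 1, 7, 14, 15, 13, 2]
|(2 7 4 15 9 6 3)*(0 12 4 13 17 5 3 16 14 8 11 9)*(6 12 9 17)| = |(0 9 12 4 15)(2 7 13 6 16 14 8 11 17 5 3)| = 55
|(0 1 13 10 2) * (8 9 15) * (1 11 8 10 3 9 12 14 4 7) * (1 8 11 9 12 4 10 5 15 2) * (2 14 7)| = |(0 9 14 10 1 13 3 12 7 8 4 2)(5 15)| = 12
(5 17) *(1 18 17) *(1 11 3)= (1 18 17 5 11 3)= [0, 18, 2, 1, 4, 11, 6, 7, 8, 9, 10, 3, 12, 13, 14, 15, 16, 5, 17]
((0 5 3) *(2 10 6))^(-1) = ((0 5 3)(2 10 6))^(-1) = (0 3 5)(2 6 10)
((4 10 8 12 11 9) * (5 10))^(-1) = ((4 5 10 8 12 11 9))^(-1) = (4 9 11 12 8 10 5)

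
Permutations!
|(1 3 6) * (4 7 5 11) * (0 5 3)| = 8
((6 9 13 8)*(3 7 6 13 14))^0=(14)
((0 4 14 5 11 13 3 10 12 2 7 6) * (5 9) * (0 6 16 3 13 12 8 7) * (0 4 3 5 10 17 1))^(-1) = ((0 3 17 1)(2 4 14 9 10 8 7 16 5 11 12))^(-1) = (0 1 17 3)(2 12 11 5 16 7 8 10 9 14 4)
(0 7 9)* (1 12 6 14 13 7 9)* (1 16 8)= (0 9)(1 12 6 14 13 7 16 8)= [9, 12, 2, 3, 4, 5, 14, 16, 1, 0, 10, 11, 6, 7, 13, 15, 8]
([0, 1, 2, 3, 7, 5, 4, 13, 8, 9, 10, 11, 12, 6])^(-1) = [0, 1, 2, 3, 6, 5, 13, 4, 8, 9, 10, 11, 12, 7]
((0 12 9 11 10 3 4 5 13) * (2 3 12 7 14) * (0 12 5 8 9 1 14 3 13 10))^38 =(0 4 11 3 9 7 8)(1 13 14 12 2)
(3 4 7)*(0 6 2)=(0 6 2)(3 4 7)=[6, 1, 0, 4, 7, 5, 2, 3]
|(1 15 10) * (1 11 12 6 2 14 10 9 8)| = |(1 15 9 8)(2 14 10 11 12 6)| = 12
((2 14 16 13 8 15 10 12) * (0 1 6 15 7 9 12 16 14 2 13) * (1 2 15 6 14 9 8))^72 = ((0 2 15 10 16)(1 14 9 12 13)(7 8))^72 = (0 15 16 2 10)(1 9 13 14 12)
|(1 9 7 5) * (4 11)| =4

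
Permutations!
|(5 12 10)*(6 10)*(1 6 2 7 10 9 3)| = |(1 6 9 3)(2 7 10 5 12)| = 20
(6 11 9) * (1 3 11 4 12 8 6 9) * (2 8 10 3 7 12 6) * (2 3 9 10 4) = (1 7 12 4 6 2 8 3 11)(9 10) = [0, 7, 8, 11, 6, 5, 2, 12, 3, 10, 9, 1, 4]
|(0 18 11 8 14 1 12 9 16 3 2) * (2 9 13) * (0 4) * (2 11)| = 12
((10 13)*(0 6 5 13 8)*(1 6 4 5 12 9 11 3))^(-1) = (0 8 10 13 5 4)(1 3 11 9 12 6)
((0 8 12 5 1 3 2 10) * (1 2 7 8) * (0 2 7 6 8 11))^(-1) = ((0 1 3 6 8 12 5 7 11)(2 10))^(-1) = (0 11 7 5 12 8 6 3 1)(2 10)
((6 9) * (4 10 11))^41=(4 11 10)(6 9)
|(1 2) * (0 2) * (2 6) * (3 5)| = |(0 6 2 1)(3 5)| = 4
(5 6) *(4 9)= (4 9)(5 6)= [0, 1, 2, 3, 9, 6, 5, 7, 8, 4]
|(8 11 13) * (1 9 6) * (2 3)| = |(1 9 6)(2 3)(8 11 13)| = 6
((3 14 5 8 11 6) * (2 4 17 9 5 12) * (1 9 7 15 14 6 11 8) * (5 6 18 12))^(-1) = (1 5 14 15 7 17 4 2 12 18 3 6 9)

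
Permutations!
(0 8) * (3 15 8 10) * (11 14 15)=(0 10 3 11 14 15 8)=[10, 1, 2, 11, 4, 5, 6, 7, 0, 9, 3, 14, 12, 13, 15, 8]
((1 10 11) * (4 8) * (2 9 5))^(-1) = ((1 10 11)(2 9 5)(4 8))^(-1) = (1 11 10)(2 5 9)(4 8)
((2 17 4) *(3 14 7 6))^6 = ((2 17 4)(3 14 7 6))^6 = (17)(3 7)(6 14)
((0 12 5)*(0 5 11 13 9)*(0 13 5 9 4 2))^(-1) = (0 2 4 13 9 5 11 12)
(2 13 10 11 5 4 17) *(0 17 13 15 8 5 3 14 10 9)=(0 17 2 15 8 5 4 13 9)(3 14 10 11)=[17, 1, 15, 14, 13, 4, 6, 7, 5, 0, 11, 3, 12, 9, 10, 8, 16, 2]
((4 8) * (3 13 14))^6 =((3 13 14)(4 8))^6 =(14)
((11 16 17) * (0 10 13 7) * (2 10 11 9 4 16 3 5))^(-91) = (0 10 3 7 2 11 13 5)(4 16 17 9)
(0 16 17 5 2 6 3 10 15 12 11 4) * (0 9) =[16, 1, 6, 10, 9, 2, 3, 7, 8, 0, 15, 4, 11, 13, 14, 12, 17, 5] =(0 16 17 5 2 6 3 10 15 12 11 4 9)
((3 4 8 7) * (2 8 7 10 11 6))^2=(2 10 6 8 11)(3 7 4)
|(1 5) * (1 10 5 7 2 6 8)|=|(1 7 2 6 8)(5 10)|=10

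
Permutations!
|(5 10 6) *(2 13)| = |(2 13)(5 10 6)| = 6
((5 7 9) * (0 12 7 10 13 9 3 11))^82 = ((0 12 7 3 11)(5 10 13 9))^82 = (0 7 11 12 3)(5 13)(9 10)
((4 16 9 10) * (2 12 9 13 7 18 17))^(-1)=(2 17 18 7 13 16 4 10 9 12)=((2 12 9 10 4 16 13 7 18 17))^(-1)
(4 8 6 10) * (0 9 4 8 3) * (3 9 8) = (0 8 6 10 3)(4 9) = [8, 1, 2, 0, 9, 5, 10, 7, 6, 4, 3]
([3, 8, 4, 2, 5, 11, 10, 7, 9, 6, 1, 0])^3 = (0 4)(1 6 8 10 9)(2 11)(3 5)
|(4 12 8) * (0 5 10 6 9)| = |(0 5 10 6 9)(4 12 8)| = 15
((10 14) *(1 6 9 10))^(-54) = ((1 6 9 10 14))^(-54) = (1 6 9 10 14)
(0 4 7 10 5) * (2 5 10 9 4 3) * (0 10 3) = (2 5 10 3)(4 7 9) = [0, 1, 5, 2, 7, 10, 6, 9, 8, 4, 3]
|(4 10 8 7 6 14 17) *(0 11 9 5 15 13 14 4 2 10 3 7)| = 44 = |(0 11 9 5 15 13 14 17 2 10 8)(3 7 6 4)|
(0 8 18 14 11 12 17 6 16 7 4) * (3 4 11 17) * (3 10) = [8, 1, 2, 4, 0, 5, 16, 11, 18, 9, 3, 12, 10, 13, 17, 15, 7, 6, 14] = (0 8 18 14 17 6 16 7 11 12 10 3 4)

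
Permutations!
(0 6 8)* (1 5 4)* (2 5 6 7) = (0 7 2 5 4 1 6 8) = [7, 6, 5, 3, 1, 4, 8, 2, 0]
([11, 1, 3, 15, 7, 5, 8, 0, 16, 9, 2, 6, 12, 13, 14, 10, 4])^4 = (0 16 11 4 6 7 8)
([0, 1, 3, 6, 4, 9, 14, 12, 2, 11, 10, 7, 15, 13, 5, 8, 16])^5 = [0, 1, 9, 11, 4, 15, 7, 3, 5, 8, 10, 2, 6, 13, 12, 14, 16]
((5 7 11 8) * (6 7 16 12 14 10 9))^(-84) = (5 6 12 11 10)(7 14 8 9 16)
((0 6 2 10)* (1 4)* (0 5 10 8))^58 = (10)(0 2)(6 8)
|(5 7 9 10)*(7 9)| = 3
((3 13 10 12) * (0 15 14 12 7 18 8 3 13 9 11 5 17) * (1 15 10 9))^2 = (0 7 8 1 14 13 11 17 10 18 3 15 12 9 5)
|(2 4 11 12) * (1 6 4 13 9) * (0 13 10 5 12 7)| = 8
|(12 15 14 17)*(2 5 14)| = 6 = |(2 5 14 17 12 15)|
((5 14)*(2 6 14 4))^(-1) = ((2 6 14 5 4))^(-1) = (2 4 5 14 6)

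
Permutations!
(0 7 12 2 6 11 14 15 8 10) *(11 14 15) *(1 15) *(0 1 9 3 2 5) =(0 7 12 5)(1 15 8 10)(2 6 14 11 9 3) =[7, 15, 6, 2, 4, 0, 14, 12, 10, 3, 1, 9, 5, 13, 11, 8]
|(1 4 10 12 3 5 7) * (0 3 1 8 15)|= |(0 3 5 7 8 15)(1 4 10 12)|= 12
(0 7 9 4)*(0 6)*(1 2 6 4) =(0 7 9 1 2 6) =[7, 2, 6, 3, 4, 5, 0, 9, 8, 1]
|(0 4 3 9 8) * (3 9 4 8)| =|(0 8)(3 4 9)| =6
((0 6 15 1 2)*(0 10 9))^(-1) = ((0 6 15 1 2 10 9))^(-1) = (0 9 10 2 1 15 6)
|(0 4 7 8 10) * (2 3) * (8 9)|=|(0 4 7 9 8 10)(2 3)|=6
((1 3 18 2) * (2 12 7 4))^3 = ((1 3 18 12 7 4 2))^3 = (1 12 2 18 4 3 7)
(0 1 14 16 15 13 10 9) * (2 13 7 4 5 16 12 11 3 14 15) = (0 1 15 7 4 5 16 2 13 10 9)(3 14 12 11) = [1, 15, 13, 14, 5, 16, 6, 4, 8, 0, 9, 3, 11, 10, 12, 7, 2]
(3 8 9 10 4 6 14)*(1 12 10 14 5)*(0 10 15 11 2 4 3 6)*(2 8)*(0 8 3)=(0 10)(1 12 15 11 3 2 4 8 9 14 6 5)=[10, 12, 4, 2, 8, 1, 5, 7, 9, 14, 0, 3, 15, 13, 6, 11]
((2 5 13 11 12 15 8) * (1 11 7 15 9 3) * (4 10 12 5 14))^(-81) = (1 13 8 4 9 11 7 2 10 3 5 15 14 12)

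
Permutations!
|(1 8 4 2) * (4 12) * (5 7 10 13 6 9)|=|(1 8 12 4 2)(5 7 10 13 6 9)|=30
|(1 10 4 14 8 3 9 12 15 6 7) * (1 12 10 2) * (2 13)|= 12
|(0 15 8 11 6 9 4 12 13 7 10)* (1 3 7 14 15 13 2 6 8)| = |(0 13 14 15 1 3 7 10)(2 6 9 4 12)(8 11)| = 40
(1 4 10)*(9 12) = (1 4 10)(9 12) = [0, 4, 2, 3, 10, 5, 6, 7, 8, 12, 1, 11, 9]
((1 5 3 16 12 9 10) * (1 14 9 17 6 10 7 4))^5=(1 17 7 16 14 5 6 4 12 9 3 10)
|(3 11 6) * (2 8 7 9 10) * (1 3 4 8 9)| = |(1 3 11 6 4 8 7)(2 9 10)| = 21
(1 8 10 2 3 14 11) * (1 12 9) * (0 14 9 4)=(0 14 11 12 4)(1 8 10 2 3 9)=[14, 8, 3, 9, 0, 5, 6, 7, 10, 1, 2, 12, 4, 13, 11]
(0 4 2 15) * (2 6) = (0 4 6 2 15) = [4, 1, 15, 3, 6, 5, 2, 7, 8, 9, 10, 11, 12, 13, 14, 0]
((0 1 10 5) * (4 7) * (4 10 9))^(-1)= (0 5 10 7 4 9 1)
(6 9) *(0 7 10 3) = [7, 1, 2, 0, 4, 5, 9, 10, 8, 6, 3] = (0 7 10 3)(6 9)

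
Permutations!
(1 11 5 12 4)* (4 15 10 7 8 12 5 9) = [0, 11, 2, 3, 1, 5, 6, 8, 12, 4, 7, 9, 15, 13, 14, 10] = (1 11 9 4)(7 8 12 15 10)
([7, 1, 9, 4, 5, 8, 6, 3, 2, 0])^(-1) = (0 9 2 8 5 4 3 7)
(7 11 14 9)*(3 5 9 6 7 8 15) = (3 5 9 8 15)(6 7 11 14) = [0, 1, 2, 5, 4, 9, 7, 11, 15, 8, 10, 14, 12, 13, 6, 3]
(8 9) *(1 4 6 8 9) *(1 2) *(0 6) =(9)(0 6 8 2 1 4) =[6, 4, 1, 3, 0, 5, 8, 7, 2, 9]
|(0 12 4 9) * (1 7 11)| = 12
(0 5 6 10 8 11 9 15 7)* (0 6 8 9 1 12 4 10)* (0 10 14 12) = [5, 0, 2, 3, 14, 8, 10, 6, 11, 15, 9, 1, 4, 13, 12, 7] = (0 5 8 11 1)(4 14 12)(6 10 9 15 7)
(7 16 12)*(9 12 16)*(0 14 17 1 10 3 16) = (0 14 17 1 10 3 16)(7 9 12) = [14, 10, 2, 16, 4, 5, 6, 9, 8, 12, 3, 11, 7, 13, 17, 15, 0, 1]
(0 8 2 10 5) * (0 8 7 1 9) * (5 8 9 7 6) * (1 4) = [6, 7, 10, 3, 1, 9, 5, 4, 2, 0, 8] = (0 6 5 9)(1 7 4)(2 10 8)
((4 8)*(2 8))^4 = (2 8 4)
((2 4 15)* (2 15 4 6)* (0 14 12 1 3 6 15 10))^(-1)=(0 10 15 2 6 3 1 12 14)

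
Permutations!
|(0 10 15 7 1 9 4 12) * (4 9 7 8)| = 6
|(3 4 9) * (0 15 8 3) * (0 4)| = 4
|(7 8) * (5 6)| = |(5 6)(7 8)| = 2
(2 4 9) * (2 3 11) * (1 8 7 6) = (1 8 7 6)(2 4 9 3 11) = [0, 8, 4, 11, 9, 5, 1, 6, 7, 3, 10, 2]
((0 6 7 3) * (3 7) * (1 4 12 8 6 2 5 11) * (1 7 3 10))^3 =(0 11)(1 8)(2 7)(3 5)(4 6)(10 12)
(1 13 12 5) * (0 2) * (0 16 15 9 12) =[2, 13, 16, 3, 4, 1, 6, 7, 8, 12, 10, 11, 5, 0, 14, 9, 15] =(0 2 16 15 9 12 5 1 13)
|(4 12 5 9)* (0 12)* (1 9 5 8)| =|(0 12 8 1 9 4)| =6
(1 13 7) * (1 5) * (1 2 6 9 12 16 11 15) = [0, 13, 6, 3, 4, 2, 9, 5, 8, 12, 10, 15, 16, 7, 14, 1, 11] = (1 13 7 5 2 6 9 12 16 11 15)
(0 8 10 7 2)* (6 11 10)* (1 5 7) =(0 8 6 11 10 1 5 7 2) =[8, 5, 0, 3, 4, 7, 11, 2, 6, 9, 1, 10]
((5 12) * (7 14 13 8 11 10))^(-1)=(5 12)(7 10 11 8 13 14)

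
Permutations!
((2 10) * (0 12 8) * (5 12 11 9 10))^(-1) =((0 11 9 10 2 5 12 8))^(-1) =(0 8 12 5 2 10 9 11)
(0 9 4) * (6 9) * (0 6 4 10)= (0 4 6 9 10)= [4, 1, 2, 3, 6, 5, 9, 7, 8, 10, 0]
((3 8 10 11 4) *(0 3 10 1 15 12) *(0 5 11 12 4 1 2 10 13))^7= ((0 3 8 2 10 12 5 11 1 15 4 13))^7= (0 11 8 15 10 13 5 3 1 2 4 12)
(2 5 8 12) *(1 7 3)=(1 7 3)(2 5 8 12)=[0, 7, 5, 1, 4, 8, 6, 3, 12, 9, 10, 11, 2]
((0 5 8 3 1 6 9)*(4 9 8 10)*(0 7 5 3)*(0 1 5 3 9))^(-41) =((0 9 7 3 5 10 4)(1 6 8))^(-41) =(0 9 7 3 5 10 4)(1 6 8)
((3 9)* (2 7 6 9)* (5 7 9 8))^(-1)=((2 9 3)(5 7 6 8))^(-1)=(2 3 9)(5 8 6 7)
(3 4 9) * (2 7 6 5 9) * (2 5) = (2 7 6)(3 4 5 9) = [0, 1, 7, 4, 5, 9, 2, 6, 8, 3]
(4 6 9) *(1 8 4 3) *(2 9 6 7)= (1 8 4 7 2 9 3)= [0, 8, 9, 1, 7, 5, 6, 2, 4, 3]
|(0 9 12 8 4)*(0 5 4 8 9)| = 2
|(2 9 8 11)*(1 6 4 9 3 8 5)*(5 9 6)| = |(1 5)(2 3 8 11)(4 6)| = 4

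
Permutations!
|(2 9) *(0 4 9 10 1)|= 6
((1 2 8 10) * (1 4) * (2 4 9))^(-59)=((1 4)(2 8 10 9))^(-59)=(1 4)(2 8 10 9)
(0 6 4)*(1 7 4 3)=(0 6 3 1 7 4)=[6, 7, 2, 1, 0, 5, 3, 4]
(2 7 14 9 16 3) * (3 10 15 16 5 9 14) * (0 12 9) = (0 12 9 5)(2 7 3)(10 15 16) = [12, 1, 7, 2, 4, 0, 6, 3, 8, 5, 15, 11, 9, 13, 14, 16, 10]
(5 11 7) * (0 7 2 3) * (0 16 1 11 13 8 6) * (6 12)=(0 7 5 13 8 12 6)(1 11 2 3 16)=[7, 11, 3, 16, 4, 13, 0, 5, 12, 9, 10, 2, 6, 8, 14, 15, 1]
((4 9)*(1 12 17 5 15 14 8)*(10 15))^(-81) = (1 8 14 15 10 5 17 12)(4 9)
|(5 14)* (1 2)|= |(1 2)(5 14)|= 2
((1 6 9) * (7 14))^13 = ((1 6 9)(7 14))^13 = (1 6 9)(7 14)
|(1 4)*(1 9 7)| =4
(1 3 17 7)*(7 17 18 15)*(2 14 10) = [0, 3, 14, 18, 4, 5, 6, 1, 8, 9, 2, 11, 12, 13, 10, 7, 16, 17, 15] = (1 3 18 15 7)(2 14 10)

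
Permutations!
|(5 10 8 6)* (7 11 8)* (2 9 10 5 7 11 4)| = |(2 9 10 11 8 6 7 4)| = 8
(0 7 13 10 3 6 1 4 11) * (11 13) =(0 7 11)(1 4 13 10 3 6) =[7, 4, 2, 6, 13, 5, 1, 11, 8, 9, 3, 0, 12, 10]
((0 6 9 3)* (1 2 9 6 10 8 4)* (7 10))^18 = (10)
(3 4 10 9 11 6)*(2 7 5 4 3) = (2 7 5 4 10 9 11 6) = [0, 1, 7, 3, 10, 4, 2, 5, 8, 11, 9, 6]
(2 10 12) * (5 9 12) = (2 10 5 9 12) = [0, 1, 10, 3, 4, 9, 6, 7, 8, 12, 5, 11, 2]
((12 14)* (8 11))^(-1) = (8 11)(12 14) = ((8 11)(12 14))^(-1)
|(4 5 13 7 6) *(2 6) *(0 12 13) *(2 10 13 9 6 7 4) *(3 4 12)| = |(0 3 4 5)(2 7 10 13 12 9 6)| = 28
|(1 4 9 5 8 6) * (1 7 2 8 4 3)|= 12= |(1 3)(2 8 6 7)(4 9 5)|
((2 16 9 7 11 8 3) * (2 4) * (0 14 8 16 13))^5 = (0 2 3 14 13 4 8)(7 11 16 9)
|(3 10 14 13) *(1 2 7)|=|(1 2 7)(3 10 14 13)|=12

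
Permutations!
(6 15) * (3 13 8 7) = [0, 1, 2, 13, 4, 5, 15, 3, 7, 9, 10, 11, 12, 8, 14, 6] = (3 13 8 7)(6 15)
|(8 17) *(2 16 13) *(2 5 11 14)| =6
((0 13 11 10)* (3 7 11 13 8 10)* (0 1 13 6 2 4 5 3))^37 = (0 8 10 1 13 6 2 4 5 3 7 11)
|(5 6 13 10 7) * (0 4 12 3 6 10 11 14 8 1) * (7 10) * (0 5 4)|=|(1 5 7 4 12 3 6 13 11 14 8)|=11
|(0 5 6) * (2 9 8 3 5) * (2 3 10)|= |(0 3 5 6)(2 9 8 10)|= 4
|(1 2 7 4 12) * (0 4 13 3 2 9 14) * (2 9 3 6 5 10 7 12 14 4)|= |(0 2 12 1 3 9 4 14)(5 10 7 13 6)|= 40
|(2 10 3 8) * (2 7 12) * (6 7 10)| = |(2 6 7 12)(3 8 10)| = 12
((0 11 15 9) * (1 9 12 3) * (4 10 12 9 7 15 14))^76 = (0 9 15 7 1 3 12 10 4 14 11)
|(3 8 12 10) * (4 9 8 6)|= |(3 6 4 9 8 12 10)|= 7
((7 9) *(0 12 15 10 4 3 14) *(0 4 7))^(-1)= (0 9 7 10 15 12)(3 4 14)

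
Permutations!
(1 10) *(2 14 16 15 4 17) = (1 10)(2 14 16 15 4 17) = [0, 10, 14, 3, 17, 5, 6, 7, 8, 9, 1, 11, 12, 13, 16, 4, 15, 2]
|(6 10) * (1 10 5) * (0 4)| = 4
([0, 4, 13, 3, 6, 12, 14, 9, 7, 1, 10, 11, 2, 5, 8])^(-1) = (1 9 7 8 14 6 4)(2 12 5 13)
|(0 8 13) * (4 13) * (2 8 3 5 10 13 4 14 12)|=20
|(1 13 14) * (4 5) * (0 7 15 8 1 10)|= 8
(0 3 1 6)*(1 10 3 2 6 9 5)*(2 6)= (0 6)(1 9 5)(3 10)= [6, 9, 2, 10, 4, 1, 0, 7, 8, 5, 3]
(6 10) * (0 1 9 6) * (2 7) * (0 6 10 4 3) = [1, 9, 7, 0, 3, 5, 4, 2, 8, 10, 6] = (0 1 9 10 6 4 3)(2 7)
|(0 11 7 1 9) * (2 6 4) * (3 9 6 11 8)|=12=|(0 8 3 9)(1 6 4 2 11 7)|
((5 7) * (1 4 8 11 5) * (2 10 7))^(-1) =((1 4 8 11 5 2 10 7))^(-1) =(1 7 10 2 5 11 8 4)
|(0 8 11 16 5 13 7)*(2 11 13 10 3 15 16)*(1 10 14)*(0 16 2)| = 13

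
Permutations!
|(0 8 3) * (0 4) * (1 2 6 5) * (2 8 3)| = |(0 3 4)(1 8 2 6 5)| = 15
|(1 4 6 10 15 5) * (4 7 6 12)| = 6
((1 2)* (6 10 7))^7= ((1 2)(6 10 7))^7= (1 2)(6 10 7)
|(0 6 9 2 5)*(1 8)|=|(0 6 9 2 5)(1 8)|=10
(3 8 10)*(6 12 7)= (3 8 10)(6 12 7)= [0, 1, 2, 8, 4, 5, 12, 6, 10, 9, 3, 11, 7]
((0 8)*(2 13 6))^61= (0 8)(2 13 6)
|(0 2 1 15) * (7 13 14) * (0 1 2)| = 6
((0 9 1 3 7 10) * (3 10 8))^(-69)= (0 10 1 9)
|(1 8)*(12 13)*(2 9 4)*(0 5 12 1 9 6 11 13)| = |(0 5 12)(1 8 9 4 2 6 11 13)| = 24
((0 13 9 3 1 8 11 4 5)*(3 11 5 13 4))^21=((0 4 13 9 11 3 1 8 5))^21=(0 9 1)(3 5 13)(4 11 8)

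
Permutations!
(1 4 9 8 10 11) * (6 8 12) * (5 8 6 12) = (12)(1 4 9 5 8 10 11) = [0, 4, 2, 3, 9, 8, 6, 7, 10, 5, 11, 1, 12]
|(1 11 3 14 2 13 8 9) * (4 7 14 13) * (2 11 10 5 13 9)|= 12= |(1 10 5 13 8 2 4 7 14 11 3 9)|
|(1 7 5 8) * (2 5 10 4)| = 7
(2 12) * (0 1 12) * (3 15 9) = (0 1 12 2)(3 15 9) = [1, 12, 0, 15, 4, 5, 6, 7, 8, 3, 10, 11, 2, 13, 14, 9]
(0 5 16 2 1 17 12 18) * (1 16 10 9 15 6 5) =(0 1 17 12 18)(2 16)(5 10 9 15 6) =[1, 17, 16, 3, 4, 10, 5, 7, 8, 15, 9, 11, 18, 13, 14, 6, 2, 12, 0]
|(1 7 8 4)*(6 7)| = |(1 6 7 8 4)| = 5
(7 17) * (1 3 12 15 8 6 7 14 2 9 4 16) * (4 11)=[0, 3, 9, 12, 16, 5, 7, 17, 6, 11, 10, 4, 15, 13, 2, 8, 1, 14]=(1 3 12 15 8 6 7 17 14 2 9 11 4 16)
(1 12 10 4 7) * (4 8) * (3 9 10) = (1 12 3 9 10 8 4 7) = [0, 12, 2, 9, 7, 5, 6, 1, 4, 10, 8, 11, 3]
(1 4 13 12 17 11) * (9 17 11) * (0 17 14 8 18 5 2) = (0 17 9 14 8 18 5 2)(1 4 13 12 11) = [17, 4, 0, 3, 13, 2, 6, 7, 18, 14, 10, 1, 11, 12, 8, 15, 16, 9, 5]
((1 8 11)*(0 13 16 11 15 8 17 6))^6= ((0 13 16 11 1 17 6)(8 15))^6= (0 6 17 1 11 16 13)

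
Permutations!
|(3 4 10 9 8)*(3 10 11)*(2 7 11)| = |(2 7 11 3 4)(8 10 9)| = 15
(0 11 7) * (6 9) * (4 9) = (0 11 7)(4 9 6) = [11, 1, 2, 3, 9, 5, 4, 0, 8, 6, 10, 7]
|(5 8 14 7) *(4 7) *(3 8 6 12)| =8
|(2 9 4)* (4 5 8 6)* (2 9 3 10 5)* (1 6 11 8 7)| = 18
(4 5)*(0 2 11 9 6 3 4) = (0 2 11 9 6 3 4 5) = [2, 1, 11, 4, 5, 0, 3, 7, 8, 6, 10, 9]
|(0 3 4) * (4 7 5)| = |(0 3 7 5 4)| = 5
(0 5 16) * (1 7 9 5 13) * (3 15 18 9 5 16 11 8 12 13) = (0 3 15 18 9 16)(1 7 5 11 8 12 13) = [3, 7, 2, 15, 4, 11, 6, 5, 12, 16, 10, 8, 13, 1, 14, 18, 0, 17, 9]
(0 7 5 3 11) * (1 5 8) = (0 7 8 1 5 3 11) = [7, 5, 2, 11, 4, 3, 6, 8, 1, 9, 10, 0]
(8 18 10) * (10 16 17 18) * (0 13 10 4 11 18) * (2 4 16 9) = (0 13 10 8 16 17)(2 4 11 18 9) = [13, 1, 4, 3, 11, 5, 6, 7, 16, 2, 8, 18, 12, 10, 14, 15, 17, 0, 9]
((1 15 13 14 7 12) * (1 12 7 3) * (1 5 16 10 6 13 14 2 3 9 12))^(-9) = (1 15 14 9 12)(2 6 16 3 13 10 5)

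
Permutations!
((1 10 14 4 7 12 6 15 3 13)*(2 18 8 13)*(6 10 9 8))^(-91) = ((1 9 8 13)(2 18 6 15 3)(4 7 12 10 14))^(-91) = (1 9 8 13)(2 3 15 6 18)(4 14 10 12 7)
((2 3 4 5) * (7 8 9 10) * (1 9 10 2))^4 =(1 4 2)(3 9 5)(7 8 10)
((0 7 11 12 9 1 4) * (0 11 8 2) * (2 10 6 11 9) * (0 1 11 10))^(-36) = (12)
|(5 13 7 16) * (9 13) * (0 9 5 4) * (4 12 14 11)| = |(0 9 13 7 16 12 14 11 4)| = 9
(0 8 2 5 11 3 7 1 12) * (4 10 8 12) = (0 12)(1 4 10 8 2 5 11 3 7) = [12, 4, 5, 7, 10, 11, 6, 1, 2, 9, 8, 3, 0]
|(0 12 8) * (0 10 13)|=5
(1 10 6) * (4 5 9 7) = (1 10 6)(4 5 9 7) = [0, 10, 2, 3, 5, 9, 1, 4, 8, 7, 6]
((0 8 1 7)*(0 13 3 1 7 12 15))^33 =((0 8 7 13 3 1 12 15))^33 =(0 8 7 13 3 1 12 15)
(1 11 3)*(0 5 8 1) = (0 5 8 1 11 3) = [5, 11, 2, 0, 4, 8, 6, 7, 1, 9, 10, 3]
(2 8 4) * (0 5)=[5, 1, 8, 3, 2, 0, 6, 7, 4]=(0 5)(2 8 4)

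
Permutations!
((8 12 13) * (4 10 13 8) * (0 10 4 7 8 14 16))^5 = ((0 10 13 7 8 12 14 16))^5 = (0 12 13 16 8 10 14 7)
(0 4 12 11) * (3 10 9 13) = [4, 1, 2, 10, 12, 5, 6, 7, 8, 13, 9, 0, 11, 3] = (0 4 12 11)(3 10 9 13)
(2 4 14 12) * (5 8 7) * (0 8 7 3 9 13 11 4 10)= (0 8 3 9 13 11 4 14 12 2 10)(5 7)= [8, 1, 10, 9, 14, 7, 6, 5, 3, 13, 0, 4, 2, 11, 12]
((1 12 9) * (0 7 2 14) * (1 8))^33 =((0 7 2 14)(1 12 9 8))^33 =(0 7 2 14)(1 12 9 8)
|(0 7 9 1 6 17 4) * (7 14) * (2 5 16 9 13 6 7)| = 12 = |(0 14 2 5 16 9 1 7 13 6 17 4)|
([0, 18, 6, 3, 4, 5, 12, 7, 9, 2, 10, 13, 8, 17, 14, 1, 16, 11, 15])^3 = (18)(2 8 6 9 12)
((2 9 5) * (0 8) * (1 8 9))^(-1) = ((0 9 5 2 1 8))^(-1) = (0 8 1 2 5 9)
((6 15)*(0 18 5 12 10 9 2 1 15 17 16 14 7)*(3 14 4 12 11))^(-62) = (0 18 5 11 3 14 7)(1 9 12 16 6)(2 10 4 17 15)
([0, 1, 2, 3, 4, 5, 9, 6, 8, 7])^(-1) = (6 7 9)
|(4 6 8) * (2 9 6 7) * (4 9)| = |(2 4 7)(6 8 9)| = 3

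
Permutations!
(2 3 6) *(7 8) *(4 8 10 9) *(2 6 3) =[0, 1, 2, 3, 8, 5, 6, 10, 7, 4, 9] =(4 8 7 10 9)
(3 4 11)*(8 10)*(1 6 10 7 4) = (1 6 10 8 7 4 11 3) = [0, 6, 2, 1, 11, 5, 10, 4, 7, 9, 8, 3]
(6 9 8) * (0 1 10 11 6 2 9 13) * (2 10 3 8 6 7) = (0 1 3 8 10 11 7 2 9 6 13) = [1, 3, 9, 8, 4, 5, 13, 2, 10, 6, 11, 7, 12, 0]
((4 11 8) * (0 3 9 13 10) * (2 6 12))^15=(13)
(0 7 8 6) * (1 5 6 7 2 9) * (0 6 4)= (0 2 9 1 5 4)(7 8)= [2, 5, 9, 3, 0, 4, 6, 8, 7, 1]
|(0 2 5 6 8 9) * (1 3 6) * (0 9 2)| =6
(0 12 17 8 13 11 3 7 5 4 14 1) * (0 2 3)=(0 12 17 8 13 11)(1 2 3 7 5 4 14)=[12, 2, 3, 7, 14, 4, 6, 5, 13, 9, 10, 0, 17, 11, 1, 15, 16, 8]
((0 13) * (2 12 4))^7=(0 13)(2 12 4)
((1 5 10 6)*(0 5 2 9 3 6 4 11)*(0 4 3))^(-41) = ((0 5 10 3 6 1 2 9)(4 11))^(-41) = (0 9 2 1 6 3 10 5)(4 11)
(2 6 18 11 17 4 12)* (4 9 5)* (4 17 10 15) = [0, 1, 6, 3, 12, 17, 18, 7, 8, 5, 15, 10, 2, 13, 14, 4, 16, 9, 11] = (2 6 18 11 10 15 4 12)(5 17 9)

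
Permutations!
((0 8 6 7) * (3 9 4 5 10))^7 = (0 7 6 8)(3 4 10 9 5)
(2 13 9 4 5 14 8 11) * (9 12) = (2 13 12 9 4 5 14 8 11) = [0, 1, 13, 3, 5, 14, 6, 7, 11, 4, 10, 2, 9, 12, 8]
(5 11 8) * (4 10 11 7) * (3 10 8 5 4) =[0, 1, 2, 10, 8, 7, 6, 3, 4, 9, 11, 5] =(3 10 11 5 7)(4 8)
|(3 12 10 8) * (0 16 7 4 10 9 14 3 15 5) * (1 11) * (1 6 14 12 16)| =|(0 1 11 6 14 3 16 7 4 10 8 15 5)(9 12)| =26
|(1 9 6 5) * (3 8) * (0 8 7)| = |(0 8 3 7)(1 9 6 5)| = 4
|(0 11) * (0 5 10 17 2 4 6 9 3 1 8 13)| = 13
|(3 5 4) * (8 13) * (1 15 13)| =|(1 15 13 8)(3 5 4)| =12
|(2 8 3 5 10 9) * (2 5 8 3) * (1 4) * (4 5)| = |(1 5 10 9 4)(2 3 8)| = 15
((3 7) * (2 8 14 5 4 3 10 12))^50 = (2 3 8 7 14 10 5 12 4)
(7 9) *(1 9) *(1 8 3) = (1 9 7 8 3) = [0, 9, 2, 1, 4, 5, 6, 8, 3, 7]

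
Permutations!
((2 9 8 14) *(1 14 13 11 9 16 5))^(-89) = (1 14 2 16 5)(8 9 11 13)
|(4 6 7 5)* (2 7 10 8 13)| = 8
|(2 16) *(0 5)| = 2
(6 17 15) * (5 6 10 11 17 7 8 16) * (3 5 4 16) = (3 5 6 7 8)(4 16)(10 11 17 15) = [0, 1, 2, 5, 16, 6, 7, 8, 3, 9, 11, 17, 12, 13, 14, 10, 4, 15]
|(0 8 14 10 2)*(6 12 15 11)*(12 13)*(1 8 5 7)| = |(0 5 7 1 8 14 10 2)(6 13 12 15 11)| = 40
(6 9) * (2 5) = (2 5)(6 9) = [0, 1, 5, 3, 4, 2, 9, 7, 8, 6]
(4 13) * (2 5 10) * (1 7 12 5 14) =(1 7 12 5 10 2 14)(4 13) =[0, 7, 14, 3, 13, 10, 6, 12, 8, 9, 2, 11, 5, 4, 1]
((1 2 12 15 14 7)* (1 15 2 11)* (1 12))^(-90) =((1 11 12 2)(7 15 14))^(-90) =(15)(1 12)(2 11)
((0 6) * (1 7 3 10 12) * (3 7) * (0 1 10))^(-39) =((0 6 1 3)(10 12))^(-39) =(0 6 1 3)(10 12)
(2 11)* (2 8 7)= (2 11 8 7)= [0, 1, 11, 3, 4, 5, 6, 2, 7, 9, 10, 8]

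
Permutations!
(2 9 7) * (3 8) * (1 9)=(1 9 7 2)(3 8)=[0, 9, 1, 8, 4, 5, 6, 2, 3, 7]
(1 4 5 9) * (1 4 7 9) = (1 7 9 4 5) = [0, 7, 2, 3, 5, 1, 6, 9, 8, 4]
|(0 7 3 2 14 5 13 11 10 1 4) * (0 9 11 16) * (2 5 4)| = |(0 7 3 5 13 16)(1 2 14 4 9 11 10)| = 42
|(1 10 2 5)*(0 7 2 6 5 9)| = 4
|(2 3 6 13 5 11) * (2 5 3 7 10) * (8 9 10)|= 30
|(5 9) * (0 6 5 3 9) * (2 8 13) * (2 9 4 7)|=21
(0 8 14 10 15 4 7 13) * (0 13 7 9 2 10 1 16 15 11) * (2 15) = (0 8 14 1 16 2 10 11)(4 9 15) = [8, 16, 10, 3, 9, 5, 6, 7, 14, 15, 11, 0, 12, 13, 1, 4, 2]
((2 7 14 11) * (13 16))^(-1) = (2 11 14 7)(13 16)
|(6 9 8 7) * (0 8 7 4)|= |(0 8 4)(6 9 7)|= 3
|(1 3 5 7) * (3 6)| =|(1 6 3 5 7)| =5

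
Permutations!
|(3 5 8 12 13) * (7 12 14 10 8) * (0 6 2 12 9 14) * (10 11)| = 13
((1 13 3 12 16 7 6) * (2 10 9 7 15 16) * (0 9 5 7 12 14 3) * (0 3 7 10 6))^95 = ((0 9 12 2 6 1 13 3 14 7)(5 10)(15 16))^95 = (0 1)(2 14)(3 12)(5 10)(6 7)(9 13)(15 16)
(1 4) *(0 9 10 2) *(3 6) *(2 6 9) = [2, 4, 0, 9, 1, 5, 3, 7, 8, 10, 6] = (0 2)(1 4)(3 9 10 6)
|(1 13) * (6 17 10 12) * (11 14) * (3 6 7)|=|(1 13)(3 6 17 10 12 7)(11 14)|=6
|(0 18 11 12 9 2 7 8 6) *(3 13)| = |(0 18 11 12 9 2 7 8 6)(3 13)| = 18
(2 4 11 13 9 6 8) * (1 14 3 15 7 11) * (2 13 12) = (1 14 3 15 7 11 12 2 4)(6 8 13 9) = [0, 14, 4, 15, 1, 5, 8, 11, 13, 6, 10, 12, 2, 9, 3, 7]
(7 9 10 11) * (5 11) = (5 11 7 9 10) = [0, 1, 2, 3, 4, 11, 6, 9, 8, 10, 5, 7]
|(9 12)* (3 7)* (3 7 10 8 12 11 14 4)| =|(3 10 8 12 9 11 14 4)| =8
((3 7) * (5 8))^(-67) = (3 7)(5 8)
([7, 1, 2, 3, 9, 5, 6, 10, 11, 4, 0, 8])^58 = (11)(0 7 10)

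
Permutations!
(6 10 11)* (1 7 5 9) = (1 7 5 9)(6 10 11) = [0, 7, 2, 3, 4, 9, 10, 5, 8, 1, 11, 6]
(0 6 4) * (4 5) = (0 6 5 4) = [6, 1, 2, 3, 0, 4, 5]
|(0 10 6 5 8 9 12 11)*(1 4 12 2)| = 11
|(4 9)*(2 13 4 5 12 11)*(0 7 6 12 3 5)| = |(0 7 6 12 11 2 13 4 9)(3 5)| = 18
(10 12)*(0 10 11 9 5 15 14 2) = [10, 1, 0, 3, 4, 15, 6, 7, 8, 5, 12, 9, 11, 13, 2, 14] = (0 10 12 11 9 5 15 14 2)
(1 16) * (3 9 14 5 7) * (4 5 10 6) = (1 16)(3 9 14 10 6 4 5 7) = [0, 16, 2, 9, 5, 7, 4, 3, 8, 14, 6, 11, 12, 13, 10, 15, 1]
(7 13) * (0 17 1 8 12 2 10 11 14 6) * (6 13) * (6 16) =(0 17 1 8 12 2 10 11 14 13 7 16 6) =[17, 8, 10, 3, 4, 5, 0, 16, 12, 9, 11, 14, 2, 7, 13, 15, 6, 1]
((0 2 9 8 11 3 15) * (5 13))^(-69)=(0 2 9 8 11 3 15)(5 13)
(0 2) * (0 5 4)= (0 2 5 4)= [2, 1, 5, 3, 0, 4]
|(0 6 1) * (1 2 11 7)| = |(0 6 2 11 7 1)| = 6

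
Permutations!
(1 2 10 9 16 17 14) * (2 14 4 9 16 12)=[0, 14, 10, 3, 9, 5, 6, 7, 8, 12, 16, 11, 2, 13, 1, 15, 17, 4]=(1 14)(2 10 16 17 4 9 12)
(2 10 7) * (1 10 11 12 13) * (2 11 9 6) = [0, 10, 9, 3, 4, 5, 2, 11, 8, 6, 7, 12, 13, 1] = (1 10 7 11 12 13)(2 9 6)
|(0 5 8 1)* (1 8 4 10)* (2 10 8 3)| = |(0 5 4 8 3 2 10 1)| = 8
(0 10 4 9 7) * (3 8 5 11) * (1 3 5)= (0 10 4 9 7)(1 3 8)(5 11)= [10, 3, 2, 8, 9, 11, 6, 0, 1, 7, 4, 5]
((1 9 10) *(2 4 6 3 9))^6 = ((1 2 4 6 3 9 10))^6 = (1 10 9 3 6 4 2)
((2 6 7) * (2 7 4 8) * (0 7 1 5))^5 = (0 7 1 5)(2 6 4 8)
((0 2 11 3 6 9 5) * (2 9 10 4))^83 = (0 5 9)(2 4 10 6 3 11)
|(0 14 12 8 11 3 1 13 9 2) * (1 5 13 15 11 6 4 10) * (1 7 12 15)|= 18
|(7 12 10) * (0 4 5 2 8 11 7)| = |(0 4 5 2 8 11 7 12 10)| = 9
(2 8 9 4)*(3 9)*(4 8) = [0, 1, 4, 9, 2, 5, 6, 7, 3, 8] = (2 4)(3 9 8)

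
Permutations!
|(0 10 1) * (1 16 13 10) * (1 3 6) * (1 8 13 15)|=|(0 3 6 8 13 10 16 15 1)|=9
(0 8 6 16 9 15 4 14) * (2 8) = (0 2 8 6 16 9 15 4 14) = [2, 1, 8, 3, 14, 5, 16, 7, 6, 15, 10, 11, 12, 13, 0, 4, 9]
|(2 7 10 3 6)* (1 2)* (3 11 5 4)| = 9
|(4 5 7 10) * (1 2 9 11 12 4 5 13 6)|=24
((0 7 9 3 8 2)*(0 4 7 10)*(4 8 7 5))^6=(10)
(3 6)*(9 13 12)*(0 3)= [3, 1, 2, 6, 4, 5, 0, 7, 8, 13, 10, 11, 9, 12]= (0 3 6)(9 13 12)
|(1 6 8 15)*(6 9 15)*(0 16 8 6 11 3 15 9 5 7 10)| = 10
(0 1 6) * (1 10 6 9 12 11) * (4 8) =(0 10 6)(1 9 12 11)(4 8) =[10, 9, 2, 3, 8, 5, 0, 7, 4, 12, 6, 1, 11]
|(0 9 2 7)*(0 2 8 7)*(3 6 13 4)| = 20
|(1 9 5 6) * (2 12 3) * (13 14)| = 12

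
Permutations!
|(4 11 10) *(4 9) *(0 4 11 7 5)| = 12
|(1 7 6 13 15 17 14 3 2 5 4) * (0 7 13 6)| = |(0 7)(1 13 15 17 14 3 2 5 4)| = 18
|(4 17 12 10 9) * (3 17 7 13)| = |(3 17 12 10 9 4 7 13)| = 8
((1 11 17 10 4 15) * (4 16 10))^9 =(1 15 4 17 11)(10 16)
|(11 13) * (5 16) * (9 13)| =|(5 16)(9 13 11)| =6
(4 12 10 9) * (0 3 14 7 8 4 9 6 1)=(0 3 14 7 8 4 12 10 6 1)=[3, 0, 2, 14, 12, 5, 1, 8, 4, 9, 6, 11, 10, 13, 7]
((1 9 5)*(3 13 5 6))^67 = (1 9 6 3 13 5)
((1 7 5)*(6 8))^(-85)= (1 5 7)(6 8)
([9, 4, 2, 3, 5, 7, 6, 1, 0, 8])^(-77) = (0 9 8)(1 7 5 4)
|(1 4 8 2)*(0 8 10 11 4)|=|(0 8 2 1)(4 10 11)|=12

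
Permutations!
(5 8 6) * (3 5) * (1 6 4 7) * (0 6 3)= (0 6)(1 3 5 8 4 7)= [6, 3, 2, 5, 7, 8, 0, 1, 4]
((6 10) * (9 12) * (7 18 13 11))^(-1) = (6 10)(7 11 13 18)(9 12)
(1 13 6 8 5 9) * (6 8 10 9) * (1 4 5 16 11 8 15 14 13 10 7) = (1 10 9 4 5 6 7)(8 16 11)(13 15 14) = [0, 10, 2, 3, 5, 6, 7, 1, 16, 4, 9, 8, 12, 15, 13, 14, 11]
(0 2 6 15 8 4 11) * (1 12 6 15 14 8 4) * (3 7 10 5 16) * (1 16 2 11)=(0 11)(1 12 6 14 8 16 3 7 10 5 2 15 4)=[11, 12, 15, 7, 1, 2, 14, 10, 16, 9, 5, 0, 6, 13, 8, 4, 3]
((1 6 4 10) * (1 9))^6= (1 6 4 10 9)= ((1 6 4 10 9))^6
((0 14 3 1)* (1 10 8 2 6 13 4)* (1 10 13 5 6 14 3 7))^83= (0 4 2 1 13 8 7 3 10 14)(5 6)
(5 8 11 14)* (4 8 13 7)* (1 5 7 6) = (1 5 13 6)(4 8 11 14 7) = [0, 5, 2, 3, 8, 13, 1, 4, 11, 9, 10, 14, 12, 6, 7]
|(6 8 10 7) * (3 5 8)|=6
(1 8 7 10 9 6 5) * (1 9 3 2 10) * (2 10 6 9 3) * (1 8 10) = [0, 10, 6, 1, 4, 3, 5, 8, 7, 9, 2] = (1 10 2 6 5 3)(7 8)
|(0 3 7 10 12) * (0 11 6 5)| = 8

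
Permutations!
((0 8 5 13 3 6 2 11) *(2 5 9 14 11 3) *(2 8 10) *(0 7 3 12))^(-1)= (0 12 2 10)(3 7 11 14 9 8 13 5 6)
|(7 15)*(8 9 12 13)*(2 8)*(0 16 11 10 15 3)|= |(0 16 11 10 15 7 3)(2 8 9 12 13)|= 35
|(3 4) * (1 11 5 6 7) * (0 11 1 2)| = 6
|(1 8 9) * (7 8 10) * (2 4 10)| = 7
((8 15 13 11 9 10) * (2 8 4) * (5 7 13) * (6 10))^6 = (2 11 8 9 15 6 5 10 7 4 13)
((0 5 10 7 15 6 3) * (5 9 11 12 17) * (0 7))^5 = (0 5 12 9 10 17 11)(3 7 15 6)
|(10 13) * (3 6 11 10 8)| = 6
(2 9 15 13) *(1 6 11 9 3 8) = (1 6 11 9 15 13 2 3 8) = [0, 6, 3, 8, 4, 5, 11, 7, 1, 15, 10, 9, 12, 2, 14, 13]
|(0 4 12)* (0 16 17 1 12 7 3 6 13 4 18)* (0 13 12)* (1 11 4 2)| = |(0 18 13 2 1)(3 6 12 16 17 11 4 7)| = 40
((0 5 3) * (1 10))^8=(10)(0 3 5)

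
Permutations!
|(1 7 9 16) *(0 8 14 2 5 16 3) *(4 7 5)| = 24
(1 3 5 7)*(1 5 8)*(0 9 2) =[9, 3, 0, 8, 4, 7, 6, 5, 1, 2] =(0 9 2)(1 3 8)(5 7)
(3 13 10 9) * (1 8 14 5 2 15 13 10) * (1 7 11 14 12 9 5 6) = (1 8 12 9 3 10 5 2 15 13 7 11 14 6) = [0, 8, 15, 10, 4, 2, 1, 11, 12, 3, 5, 14, 9, 7, 6, 13]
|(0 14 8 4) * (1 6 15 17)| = |(0 14 8 4)(1 6 15 17)| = 4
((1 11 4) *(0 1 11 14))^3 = (14)(4 11)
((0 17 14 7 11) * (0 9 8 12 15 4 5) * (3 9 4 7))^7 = (0 15 14 11 9 5 12 17 7 3 4 8)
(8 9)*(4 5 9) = (4 5 9 8) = [0, 1, 2, 3, 5, 9, 6, 7, 4, 8]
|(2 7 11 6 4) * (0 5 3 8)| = |(0 5 3 8)(2 7 11 6 4)| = 20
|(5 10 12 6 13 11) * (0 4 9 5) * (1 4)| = 10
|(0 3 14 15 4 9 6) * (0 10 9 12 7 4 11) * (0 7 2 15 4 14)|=42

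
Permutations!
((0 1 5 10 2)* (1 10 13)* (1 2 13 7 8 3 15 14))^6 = (0 13)(1 14 15 3 8 7 5)(2 10)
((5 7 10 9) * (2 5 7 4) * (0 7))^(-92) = ((0 7 10 9)(2 5 4))^(-92) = (10)(2 5 4)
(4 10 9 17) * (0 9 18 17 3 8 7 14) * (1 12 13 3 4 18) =(0 9 4 10 1 12 13 3 8 7 14)(17 18) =[9, 12, 2, 8, 10, 5, 6, 14, 7, 4, 1, 11, 13, 3, 0, 15, 16, 18, 17]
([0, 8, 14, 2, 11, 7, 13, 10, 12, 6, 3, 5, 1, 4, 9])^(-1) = (1 12 8)(2 3 10 7 5 11 4 13 6 9 14)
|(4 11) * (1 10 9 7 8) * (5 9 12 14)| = |(1 10 12 14 5 9 7 8)(4 11)| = 8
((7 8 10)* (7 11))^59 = (7 11 10 8)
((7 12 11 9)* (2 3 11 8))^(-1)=((2 3 11 9 7 12 8))^(-1)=(2 8 12 7 9 11 3)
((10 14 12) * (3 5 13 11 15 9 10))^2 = (3 13 15 10 12 5 11 9 14)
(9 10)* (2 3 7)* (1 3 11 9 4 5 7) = (1 3)(2 11 9 10 4 5 7) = [0, 3, 11, 1, 5, 7, 6, 2, 8, 10, 4, 9]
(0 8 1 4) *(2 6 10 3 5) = (0 8 1 4)(2 6 10 3 5) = [8, 4, 6, 5, 0, 2, 10, 7, 1, 9, 3]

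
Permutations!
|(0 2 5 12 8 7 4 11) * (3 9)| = 8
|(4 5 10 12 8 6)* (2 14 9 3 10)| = 10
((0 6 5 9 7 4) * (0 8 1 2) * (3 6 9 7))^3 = ((0 9 3 6 5 7 4 8 1 2))^3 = (0 6 4 2 3 7 1 9 5 8)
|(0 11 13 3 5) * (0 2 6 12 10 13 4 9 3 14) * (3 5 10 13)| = |(0 11 4 9 5 2 6 12 13 14)(3 10)| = 10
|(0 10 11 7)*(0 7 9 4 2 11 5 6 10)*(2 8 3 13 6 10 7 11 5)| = |(2 5 10)(3 13 6 7 11 9 4 8)| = 24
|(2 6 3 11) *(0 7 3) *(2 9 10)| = |(0 7 3 11 9 10 2 6)| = 8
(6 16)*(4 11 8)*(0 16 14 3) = [16, 1, 2, 0, 11, 5, 14, 7, 4, 9, 10, 8, 12, 13, 3, 15, 6] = (0 16 6 14 3)(4 11 8)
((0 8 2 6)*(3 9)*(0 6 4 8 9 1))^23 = (0 1 3 9)(2 8 4)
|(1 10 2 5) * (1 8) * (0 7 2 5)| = 12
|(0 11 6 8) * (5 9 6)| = 6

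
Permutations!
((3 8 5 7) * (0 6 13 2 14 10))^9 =(0 2)(3 8 5 7)(6 14)(10 13) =((0 6 13 2 14 10)(3 8 5 7))^9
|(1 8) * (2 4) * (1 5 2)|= 5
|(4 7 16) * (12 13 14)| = |(4 7 16)(12 13 14)| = 3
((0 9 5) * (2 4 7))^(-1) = ((0 9 5)(2 4 7))^(-1) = (0 5 9)(2 7 4)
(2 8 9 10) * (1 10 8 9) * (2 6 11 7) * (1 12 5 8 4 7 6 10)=[0, 1, 9, 3, 7, 8, 11, 2, 12, 4, 10, 6, 5]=(2 9 4 7)(5 8 12)(6 11)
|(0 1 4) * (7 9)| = 6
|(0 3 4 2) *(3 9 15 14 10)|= |(0 9 15 14 10 3 4 2)|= 8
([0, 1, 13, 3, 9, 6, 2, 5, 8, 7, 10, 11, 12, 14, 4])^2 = [0, 1, 14, 3, 7, 2, 13, 6, 8, 5, 10, 11, 12, 4, 9]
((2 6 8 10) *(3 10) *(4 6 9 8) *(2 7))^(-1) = (2 7 10 3 8 9)(4 6)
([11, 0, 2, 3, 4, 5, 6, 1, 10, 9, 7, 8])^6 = (11)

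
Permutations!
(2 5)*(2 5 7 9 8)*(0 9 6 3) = (0 9 8 2 7 6 3) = [9, 1, 7, 0, 4, 5, 3, 6, 2, 8]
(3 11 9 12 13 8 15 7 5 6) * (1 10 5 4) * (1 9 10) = (3 11 10 5 6)(4 9 12 13 8 15 7) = [0, 1, 2, 11, 9, 6, 3, 4, 15, 12, 5, 10, 13, 8, 14, 7]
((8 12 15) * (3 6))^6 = (15)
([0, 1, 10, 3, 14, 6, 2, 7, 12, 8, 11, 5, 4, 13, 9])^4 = [0, 1, 6, 3, 12, 11, 5, 7, 9, 14, 2, 10, 8, 13, 4]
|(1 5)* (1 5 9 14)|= 3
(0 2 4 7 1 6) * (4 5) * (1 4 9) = [2, 6, 5, 3, 7, 9, 0, 4, 8, 1] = (0 2 5 9 1 6)(4 7)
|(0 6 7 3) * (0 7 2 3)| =5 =|(0 6 2 3 7)|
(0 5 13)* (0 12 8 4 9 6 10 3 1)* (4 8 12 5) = (0 4 9 6 10 3 1)(5 13) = [4, 0, 2, 1, 9, 13, 10, 7, 8, 6, 3, 11, 12, 5]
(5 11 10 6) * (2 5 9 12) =(2 5 11 10 6 9 12) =[0, 1, 5, 3, 4, 11, 9, 7, 8, 12, 6, 10, 2]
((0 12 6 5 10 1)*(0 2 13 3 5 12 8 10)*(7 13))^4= (0 2 5 1 3 10 13 8 7)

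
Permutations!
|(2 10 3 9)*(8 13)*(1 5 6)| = |(1 5 6)(2 10 3 9)(8 13)| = 12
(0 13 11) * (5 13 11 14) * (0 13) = (0 11 13 14 5) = [11, 1, 2, 3, 4, 0, 6, 7, 8, 9, 10, 13, 12, 14, 5]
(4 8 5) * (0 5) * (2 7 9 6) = [5, 1, 7, 3, 8, 4, 2, 9, 0, 6] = (0 5 4 8)(2 7 9 6)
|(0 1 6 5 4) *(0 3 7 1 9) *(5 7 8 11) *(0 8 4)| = |(0 9 8 11 5)(1 6 7)(3 4)| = 30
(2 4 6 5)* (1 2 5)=[0, 2, 4, 3, 6, 5, 1]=(1 2 4 6)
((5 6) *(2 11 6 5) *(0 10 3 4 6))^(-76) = (0 10 3 4 6 2 11)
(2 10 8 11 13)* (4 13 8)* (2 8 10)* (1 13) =[0, 13, 2, 3, 1, 5, 6, 7, 11, 9, 4, 10, 12, 8] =(1 13 8 11 10 4)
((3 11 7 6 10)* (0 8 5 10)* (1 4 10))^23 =(0 1 3 6 5 10 7 8 4 11)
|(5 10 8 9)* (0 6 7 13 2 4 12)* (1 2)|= 8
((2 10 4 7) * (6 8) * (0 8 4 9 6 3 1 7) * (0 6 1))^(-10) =((0 8 3)(1 7 2 10 9)(4 6))^(-10) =(10)(0 3 8)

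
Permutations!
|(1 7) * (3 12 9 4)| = |(1 7)(3 12 9 4)| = 4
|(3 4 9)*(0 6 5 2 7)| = 15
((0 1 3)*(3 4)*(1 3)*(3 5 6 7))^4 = (0 3 7 6 5)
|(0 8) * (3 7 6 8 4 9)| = |(0 4 9 3 7 6 8)| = 7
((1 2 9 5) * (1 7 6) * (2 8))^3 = (1 9 6 2 7 8 5)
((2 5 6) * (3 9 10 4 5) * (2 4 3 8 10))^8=((2 8 10 3 9)(4 5 6))^8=(2 3 8 9 10)(4 6 5)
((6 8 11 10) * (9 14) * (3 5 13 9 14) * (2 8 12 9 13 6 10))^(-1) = (14)(2 11 8)(3 9 12 6 5)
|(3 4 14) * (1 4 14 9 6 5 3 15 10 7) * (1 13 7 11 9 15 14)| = 18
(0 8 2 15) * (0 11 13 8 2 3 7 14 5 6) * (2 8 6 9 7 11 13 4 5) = (0 8 3 11 4 5 9 7 14 2 15 13 6) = [8, 1, 15, 11, 5, 9, 0, 14, 3, 7, 10, 4, 12, 6, 2, 13]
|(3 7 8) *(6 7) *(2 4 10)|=12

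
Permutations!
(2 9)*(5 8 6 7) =(2 9)(5 8 6 7) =[0, 1, 9, 3, 4, 8, 7, 5, 6, 2]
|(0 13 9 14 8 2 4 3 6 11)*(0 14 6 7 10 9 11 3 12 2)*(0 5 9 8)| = |(0 13 11 14)(2 4 12)(3 7 10 8 5 9 6)| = 84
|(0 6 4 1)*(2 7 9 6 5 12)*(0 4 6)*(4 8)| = 6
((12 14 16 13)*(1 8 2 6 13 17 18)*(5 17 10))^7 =((1 8 2 6 13 12 14 16 10 5 17 18))^7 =(1 16 2 5 13 18 14 8 10 6 17 12)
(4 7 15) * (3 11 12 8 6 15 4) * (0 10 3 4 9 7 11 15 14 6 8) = (0 10 3 15 4 11 12)(6 14)(7 9) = [10, 1, 2, 15, 11, 5, 14, 9, 8, 7, 3, 12, 0, 13, 6, 4]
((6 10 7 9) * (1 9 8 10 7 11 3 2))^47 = ((1 9 6 7 8 10 11 3 2))^47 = (1 6 8 11 2 9 7 10 3)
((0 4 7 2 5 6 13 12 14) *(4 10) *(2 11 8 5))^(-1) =((0 10 4 7 11 8 5 6 13 12 14))^(-1) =(0 14 12 13 6 5 8 11 7 4 10)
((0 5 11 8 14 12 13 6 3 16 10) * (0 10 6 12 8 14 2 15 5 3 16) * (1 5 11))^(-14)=((0 3)(1 5)(2 15 11 14 8)(6 16)(12 13))^(-14)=(16)(2 15 11 14 8)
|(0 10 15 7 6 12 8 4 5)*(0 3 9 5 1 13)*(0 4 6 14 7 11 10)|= |(1 13 4)(3 9 5)(6 12 8)(7 14)(10 15 11)|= 6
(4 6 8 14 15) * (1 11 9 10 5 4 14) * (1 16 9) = (1 11)(4 6 8 16 9 10 5)(14 15) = [0, 11, 2, 3, 6, 4, 8, 7, 16, 10, 5, 1, 12, 13, 15, 14, 9]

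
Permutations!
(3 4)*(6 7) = [0, 1, 2, 4, 3, 5, 7, 6] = (3 4)(6 7)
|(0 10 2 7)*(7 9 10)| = 6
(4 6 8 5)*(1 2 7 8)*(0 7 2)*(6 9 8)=(0 7 6 1)(4 9 8 5)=[7, 0, 2, 3, 9, 4, 1, 6, 5, 8]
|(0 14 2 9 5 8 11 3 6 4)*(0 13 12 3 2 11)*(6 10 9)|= 13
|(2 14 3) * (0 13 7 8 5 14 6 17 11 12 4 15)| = |(0 13 7 8 5 14 3 2 6 17 11 12 4 15)| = 14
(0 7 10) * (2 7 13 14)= (0 13 14 2 7 10)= [13, 1, 7, 3, 4, 5, 6, 10, 8, 9, 0, 11, 12, 14, 2]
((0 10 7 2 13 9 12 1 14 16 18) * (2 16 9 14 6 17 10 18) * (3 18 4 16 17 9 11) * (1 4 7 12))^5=((0 7 17 10 12 4 16 2 13 14 11 3 18)(1 6 9))^5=(0 4 11 17 2 18 12 14 7 16 3 10 13)(1 9 6)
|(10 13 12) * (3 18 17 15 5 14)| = 6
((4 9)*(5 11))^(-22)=((4 9)(5 11))^(-22)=(11)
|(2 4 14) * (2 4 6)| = 2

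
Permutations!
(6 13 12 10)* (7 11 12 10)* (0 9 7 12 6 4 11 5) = [9, 1, 2, 3, 11, 0, 13, 5, 8, 7, 4, 6, 12, 10] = (0 9 7 5)(4 11 6 13 10)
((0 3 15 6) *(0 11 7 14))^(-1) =(0 14 7 11 6 15 3)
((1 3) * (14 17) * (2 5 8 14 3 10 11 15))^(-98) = (1 11 2 8 17)(3 10 15 5 14)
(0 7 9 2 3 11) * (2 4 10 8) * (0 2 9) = [7, 1, 3, 11, 10, 5, 6, 0, 9, 4, 8, 2] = (0 7)(2 3 11)(4 10 8 9)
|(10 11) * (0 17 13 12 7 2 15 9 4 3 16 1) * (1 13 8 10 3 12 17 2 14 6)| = 70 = |(0 2 15 9 4 12 7 14 6 1)(3 16 13 17 8 10 11)|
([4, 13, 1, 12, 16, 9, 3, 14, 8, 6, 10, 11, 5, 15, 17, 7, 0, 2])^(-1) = [16, 2, 17, 6, 0, 12, 9, 15, 8, 5, 10, 11, 3, 1, 7, 13, 4, 14]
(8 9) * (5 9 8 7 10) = (5 9 7 10) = [0, 1, 2, 3, 4, 9, 6, 10, 8, 7, 5]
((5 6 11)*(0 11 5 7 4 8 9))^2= (0 7 8)(4 9 11)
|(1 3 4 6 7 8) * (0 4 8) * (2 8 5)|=20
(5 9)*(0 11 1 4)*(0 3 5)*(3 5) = [11, 4, 2, 3, 5, 9, 6, 7, 8, 0, 10, 1] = (0 11 1 4 5 9)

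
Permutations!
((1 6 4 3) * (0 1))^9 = ((0 1 6 4 3))^9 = (0 3 4 6 1)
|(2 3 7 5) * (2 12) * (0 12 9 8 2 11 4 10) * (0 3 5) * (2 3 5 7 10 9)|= 11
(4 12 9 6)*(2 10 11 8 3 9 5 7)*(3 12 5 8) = (2 10 11 3 9 6 4 5 7)(8 12) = [0, 1, 10, 9, 5, 7, 4, 2, 12, 6, 11, 3, 8]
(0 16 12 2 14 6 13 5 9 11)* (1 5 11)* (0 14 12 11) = [16, 5, 12, 3, 4, 9, 13, 7, 8, 1, 10, 14, 2, 0, 6, 15, 11] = (0 16 11 14 6 13)(1 5 9)(2 12)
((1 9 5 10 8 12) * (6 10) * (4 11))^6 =(1 12 8 10 6 5 9)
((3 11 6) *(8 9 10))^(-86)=(3 11 6)(8 9 10)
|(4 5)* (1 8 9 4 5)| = 4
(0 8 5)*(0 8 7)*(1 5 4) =[7, 5, 2, 3, 1, 8, 6, 0, 4] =(0 7)(1 5 8 4)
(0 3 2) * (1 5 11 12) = (0 3 2)(1 5 11 12) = [3, 5, 0, 2, 4, 11, 6, 7, 8, 9, 10, 12, 1]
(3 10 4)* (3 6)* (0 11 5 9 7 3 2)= (0 11 5 9 7 3 10 4 6 2)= [11, 1, 0, 10, 6, 9, 2, 3, 8, 7, 4, 5]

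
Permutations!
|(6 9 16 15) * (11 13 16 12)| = |(6 9 12 11 13 16 15)| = 7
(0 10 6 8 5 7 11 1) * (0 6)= (0 10)(1 6 8 5 7 11)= [10, 6, 2, 3, 4, 7, 8, 11, 5, 9, 0, 1]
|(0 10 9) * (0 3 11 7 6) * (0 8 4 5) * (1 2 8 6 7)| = |(0 10 9 3 11 1 2 8 4 5)| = 10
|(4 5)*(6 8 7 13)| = |(4 5)(6 8 7 13)| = 4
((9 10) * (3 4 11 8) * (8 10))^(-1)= ((3 4 11 10 9 8))^(-1)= (3 8 9 10 11 4)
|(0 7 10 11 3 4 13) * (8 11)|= |(0 7 10 8 11 3 4 13)|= 8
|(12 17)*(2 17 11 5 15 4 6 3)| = 9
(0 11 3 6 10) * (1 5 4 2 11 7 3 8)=[7, 5, 11, 6, 2, 4, 10, 3, 1, 9, 0, 8]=(0 7 3 6 10)(1 5 4 2 11 8)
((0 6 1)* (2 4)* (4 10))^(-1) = ((0 6 1)(2 10 4))^(-1) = (0 1 6)(2 4 10)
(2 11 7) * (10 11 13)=[0, 1, 13, 3, 4, 5, 6, 2, 8, 9, 11, 7, 12, 10]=(2 13 10 11 7)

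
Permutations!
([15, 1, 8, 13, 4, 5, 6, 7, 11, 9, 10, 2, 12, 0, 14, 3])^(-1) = (0 13 3 15)(2 11 8)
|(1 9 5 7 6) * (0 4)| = 10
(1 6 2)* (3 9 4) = (1 6 2)(3 9 4) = [0, 6, 1, 9, 3, 5, 2, 7, 8, 4]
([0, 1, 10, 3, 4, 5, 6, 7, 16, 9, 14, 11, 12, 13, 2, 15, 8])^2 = (16)(2 14 10)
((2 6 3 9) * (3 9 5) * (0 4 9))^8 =((0 4 9 2 6)(3 5))^8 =(0 2 4 6 9)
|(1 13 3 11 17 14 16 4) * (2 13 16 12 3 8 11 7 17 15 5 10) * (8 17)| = |(1 16 4)(2 13 17 14 12 3 7 8 11 15 5 10)| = 12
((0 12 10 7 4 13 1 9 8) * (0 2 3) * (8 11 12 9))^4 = (0 10 1)(2 11 4)(3 12 13)(7 8 9)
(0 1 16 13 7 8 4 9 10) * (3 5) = (0 1 16 13 7 8 4 9 10)(3 5) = [1, 16, 2, 5, 9, 3, 6, 8, 4, 10, 0, 11, 12, 7, 14, 15, 13]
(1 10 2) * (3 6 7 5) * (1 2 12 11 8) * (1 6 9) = (1 10 12 11 8 6 7 5 3 9) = [0, 10, 2, 9, 4, 3, 7, 5, 6, 1, 12, 8, 11]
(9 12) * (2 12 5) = (2 12 9 5) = [0, 1, 12, 3, 4, 2, 6, 7, 8, 5, 10, 11, 9]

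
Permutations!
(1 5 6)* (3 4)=(1 5 6)(3 4)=[0, 5, 2, 4, 3, 6, 1]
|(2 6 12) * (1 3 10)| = |(1 3 10)(2 6 12)| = 3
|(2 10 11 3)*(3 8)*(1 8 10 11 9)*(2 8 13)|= |(1 13 2 11 10 9)(3 8)|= 6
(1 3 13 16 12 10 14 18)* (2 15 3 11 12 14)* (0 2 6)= (0 2 15 3 13 16 14 18 1 11 12 10 6)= [2, 11, 15, 13, 4, 5, 0, 7, 8, 9, 6, 12, 10, 16, 18, 3, 14, 17, 1]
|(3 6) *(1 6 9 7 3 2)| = |(1 6 2)(3 9 7)| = 3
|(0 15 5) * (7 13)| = 6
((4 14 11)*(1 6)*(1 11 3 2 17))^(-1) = (1 17 2 3 14 4 11 6)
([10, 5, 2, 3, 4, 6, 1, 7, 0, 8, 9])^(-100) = [0, 6, 2, 3, 4, 1, 5, 7, 8, 9, 10]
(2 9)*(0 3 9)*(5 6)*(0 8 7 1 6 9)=(0 3)(1 6 5 9 2 8 7)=[3, 6, 8, 0, 4, 9, 5, 1, 7, 2]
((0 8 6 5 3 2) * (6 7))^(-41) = (0 8 7 6 5 3 2)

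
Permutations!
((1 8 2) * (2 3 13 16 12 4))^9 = (1 8 3 13 16 12 4 2)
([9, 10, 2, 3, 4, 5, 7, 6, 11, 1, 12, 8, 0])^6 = [9, 10, 2, 3, 4, 5, 6, 7, 8, 1, 12, 11, 0]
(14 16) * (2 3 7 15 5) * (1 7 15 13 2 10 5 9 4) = [0, 7, 3, 15, 1, 10, 6, 13, 8, 4, 5, 11, 12, 2, 16, 9, 14] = (1 7 13 2 3 15 9 4)(5 10)(14 16)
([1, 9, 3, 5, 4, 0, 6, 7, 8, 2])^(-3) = [2, 3, 0, 1, 4, 9, 6, 7, 8, 5]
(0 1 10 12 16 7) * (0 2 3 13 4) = (0 1 10 12 16 7 2 3 13 4) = [1, 10, 3, 13, 0, 5, 6, 2, 8, 9, 12, 11, 16, 4, 14, 15, 7]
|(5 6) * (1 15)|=2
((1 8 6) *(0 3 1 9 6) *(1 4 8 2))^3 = (0 8 4 3)(1 2)(6 9)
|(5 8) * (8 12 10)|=4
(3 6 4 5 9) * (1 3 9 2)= (9)(1 3 6 4 5 2)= [0, 3, 1, 6, 5, 2, 4, 7, 8, 9]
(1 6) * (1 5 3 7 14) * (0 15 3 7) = [15, 6, 2, 0, 4, 7, 5, 14, 8, 9, 10, 11, 12, 13, 1, 3] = (0 15 3)(1 6 5 7 14)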